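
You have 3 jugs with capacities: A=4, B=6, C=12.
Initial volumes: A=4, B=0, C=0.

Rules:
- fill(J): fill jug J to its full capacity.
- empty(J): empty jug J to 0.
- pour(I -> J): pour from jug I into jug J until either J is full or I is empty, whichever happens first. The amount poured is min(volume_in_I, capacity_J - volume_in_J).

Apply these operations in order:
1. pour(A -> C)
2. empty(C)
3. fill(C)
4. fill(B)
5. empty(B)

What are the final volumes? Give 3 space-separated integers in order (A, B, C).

Step 1: pour(A -> C) -> (A=0 B=0 C=4)
Step 2: empty(C) -> (A=0 B=0 C=0)
Step 3: fill(C) -> (A=0 B=0 C=12)
Step 4: fill(B) -> (A=0 B=6 C=12)
Step 5: empty(B) -> (A=0 B=0 C=12)

Answer: 0 0 12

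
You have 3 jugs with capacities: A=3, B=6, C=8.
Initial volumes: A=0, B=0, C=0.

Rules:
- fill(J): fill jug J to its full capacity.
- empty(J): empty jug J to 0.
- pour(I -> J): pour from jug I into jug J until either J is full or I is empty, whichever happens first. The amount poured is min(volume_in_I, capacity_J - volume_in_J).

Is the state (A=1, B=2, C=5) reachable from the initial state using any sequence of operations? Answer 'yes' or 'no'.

Answer: no

Derivation:
BFS explored all 182 reachable states.
Reachable set includes: (0,0,0), (0,0,1), (0,0,2), (0,0,3), (0,0,4), (0,0,5), (0,0,6), (0,0,7), (0,0,8), (0,1,0), (0,1,1), (0,1,2) ...
Target (A=1, B=2, C=5) not in reachable set → no.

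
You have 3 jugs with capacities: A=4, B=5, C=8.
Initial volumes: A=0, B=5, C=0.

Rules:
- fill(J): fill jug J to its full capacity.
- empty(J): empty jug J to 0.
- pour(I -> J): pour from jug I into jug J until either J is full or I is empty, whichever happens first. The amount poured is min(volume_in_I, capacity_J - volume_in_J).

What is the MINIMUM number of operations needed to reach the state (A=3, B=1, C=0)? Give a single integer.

BFS from (A=0, B=5, C=0). One shortest path:
  1. empty(B) -> (A=0 B=0 C=0)
  2. fill(C) -> (A=0 B=0 C=8)
  3. pour(C -> B) -> (A=0 B=5 C=3)
  4. pour(B -> A) -> (A=4 B=1 C=3)
  5. empty(A) -> (A=0 B=1 C=3)
  6. pour(C -> A) -> (A=3 B=1 C=0)
Reached target in 6 moves.

Answer: 6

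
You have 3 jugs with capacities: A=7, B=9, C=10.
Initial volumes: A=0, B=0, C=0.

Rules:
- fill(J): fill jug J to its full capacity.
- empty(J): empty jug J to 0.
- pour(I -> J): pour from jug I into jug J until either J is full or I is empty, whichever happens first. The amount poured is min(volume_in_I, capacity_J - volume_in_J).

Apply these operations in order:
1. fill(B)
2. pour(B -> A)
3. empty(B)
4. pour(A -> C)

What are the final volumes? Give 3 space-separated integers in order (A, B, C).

Step 1: fill(B) -> (A=0 B=9 C=0)
Step 2: pour(B -> A) -> (A=7 B=2 C=0)
Step 3: empty(B) -> (A=7 B=0 C=0)
Step 4: pour(A -> C) -> (A=0 B=0 C=7)

Answer: 0 0 7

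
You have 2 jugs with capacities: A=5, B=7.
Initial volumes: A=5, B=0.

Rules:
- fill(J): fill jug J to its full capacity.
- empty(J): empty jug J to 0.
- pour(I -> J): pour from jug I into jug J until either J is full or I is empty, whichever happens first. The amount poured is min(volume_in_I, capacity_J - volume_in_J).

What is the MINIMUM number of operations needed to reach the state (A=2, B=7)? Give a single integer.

Answer: 6

Derivation:
BFS from (A=5, B=0). One shortest path:
  1. empty(A) -> (A=0 B=0)
  2. fill(B) -> (A=0 B=7)
  3. pour(B -> A) -> (A=5 B=2)
  4. empty(A) -> (A=0 B=2)
  5. pour(B -> A) -> (A=2 B=0)
  6. fill(B) -> (A=2 B=7)
Reached target in 6 moves.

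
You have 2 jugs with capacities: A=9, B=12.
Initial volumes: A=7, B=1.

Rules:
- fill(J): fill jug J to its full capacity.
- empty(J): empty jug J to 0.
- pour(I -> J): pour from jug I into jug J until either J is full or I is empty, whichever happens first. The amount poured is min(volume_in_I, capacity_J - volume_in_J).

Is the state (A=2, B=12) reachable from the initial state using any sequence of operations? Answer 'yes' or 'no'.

BFS from (A=7, B=1):
  1. pour(A -> B) -> (A=0 B=8)
  2. fill(A) -> (A=9 B=8)
  3. pour(A -> B) -> (A=5 B=12)
  4. empty(B) -> (A=5 B=0)
  5. pour(A -> B) -> (A=0 B=5)
  6. fill(A) -> (A=9 B=5)
  7. pour(A -> B) -> (A=2 B=12)
Target reached → yes.

Answer: yes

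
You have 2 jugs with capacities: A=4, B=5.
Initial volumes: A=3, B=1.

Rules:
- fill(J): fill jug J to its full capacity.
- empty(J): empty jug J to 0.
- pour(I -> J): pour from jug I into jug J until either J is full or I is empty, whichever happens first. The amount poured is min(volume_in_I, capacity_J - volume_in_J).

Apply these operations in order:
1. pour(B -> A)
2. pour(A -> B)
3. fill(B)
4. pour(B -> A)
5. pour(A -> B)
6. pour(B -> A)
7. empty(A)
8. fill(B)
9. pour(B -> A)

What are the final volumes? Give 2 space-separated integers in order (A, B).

Step 1: pour(B -> A) -> (A=4 B=0)
Step 2: pour(A -> B) -> (A=0 B=4)
Step 3: fill(B) -> (A=0 B=5)
Step 4: pour(B -> A) -> (A=4 B=1)
Step 5: pour(A -> B) -> (A=0 B=5)
Step 6: pour(B -> A) -> (A=4 B=1)
Step 7: empty(A) -> (A=0 B=1)
Step 8: fill(B) -> (A=0 B=5)
Step 9: pour(B -> A) -> (A=4 B=1)

Answer: 4 1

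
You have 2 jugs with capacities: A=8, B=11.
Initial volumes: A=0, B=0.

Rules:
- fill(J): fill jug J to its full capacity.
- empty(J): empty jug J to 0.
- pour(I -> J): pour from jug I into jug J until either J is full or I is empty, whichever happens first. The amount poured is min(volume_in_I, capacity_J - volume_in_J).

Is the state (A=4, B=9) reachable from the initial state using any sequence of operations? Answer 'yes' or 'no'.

Answer: no

Derivation:
BFS explored all 38 reachable states.
Reachable set includes: (0,0), (0,1), (0,2), (0,3), (0,4), (0,5), (0,6), (0,7), (0,8), (0,9), (0,10), (0,11) ...
Target (A=4, B=9) not in reachable set → no.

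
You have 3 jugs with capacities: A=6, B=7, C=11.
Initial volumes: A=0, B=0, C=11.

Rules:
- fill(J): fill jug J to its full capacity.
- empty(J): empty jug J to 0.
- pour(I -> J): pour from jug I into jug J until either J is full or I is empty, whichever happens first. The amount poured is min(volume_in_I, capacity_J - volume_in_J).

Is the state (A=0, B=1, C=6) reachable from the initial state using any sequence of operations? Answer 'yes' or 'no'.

Answer: yes

Derivation:
BFS from (A=0, B=0, C=11):
  1. fill(B) -> (A=0 B=7 C=11)
  2. empty(C) -> (A=0 B=7 C=0)
  3. pour(B -> A) -> (A=6 B=1 C=0)
  4. pour(A -> C) -> (A=0 B=1 C=6)
Target reached → yes.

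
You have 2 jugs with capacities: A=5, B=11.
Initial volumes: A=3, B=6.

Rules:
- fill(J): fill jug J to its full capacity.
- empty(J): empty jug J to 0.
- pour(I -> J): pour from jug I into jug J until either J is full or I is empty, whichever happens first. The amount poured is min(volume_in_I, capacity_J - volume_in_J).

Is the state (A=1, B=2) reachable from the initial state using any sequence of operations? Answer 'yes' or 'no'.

Answer: no

Derivation:
BFS explored all 33 reachable states.
Reachable set includes: (0,0), (0,1), (0,2), (0,3), (0,4), (0,5), (0,6), (0,7), (0,8), (0,9), (0,10), (0,11) ...
Target (A=1, B=2) not in reachable set → no.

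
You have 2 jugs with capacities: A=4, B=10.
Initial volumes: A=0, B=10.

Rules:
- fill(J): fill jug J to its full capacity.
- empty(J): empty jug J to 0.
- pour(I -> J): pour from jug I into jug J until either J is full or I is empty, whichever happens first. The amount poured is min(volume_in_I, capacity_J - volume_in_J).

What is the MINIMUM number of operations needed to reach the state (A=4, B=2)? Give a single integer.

BFS from (A=0, B=10). One shortest path:
  1. pour(B -> A) -> (A=4 B=6)
  2. empty(A) -> (A=0 B=6)
  3. pour(B -> A) -> (A=4 B=2)
Reached target in 3 moves.

Answer: 3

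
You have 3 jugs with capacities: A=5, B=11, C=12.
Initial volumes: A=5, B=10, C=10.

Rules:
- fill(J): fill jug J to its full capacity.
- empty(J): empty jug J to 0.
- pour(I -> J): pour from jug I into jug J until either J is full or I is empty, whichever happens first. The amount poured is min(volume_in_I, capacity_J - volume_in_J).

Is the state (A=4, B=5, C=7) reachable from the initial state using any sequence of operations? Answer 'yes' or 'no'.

Answer: no

Derivation:
BFS explored all 496 reachable states.
Reachable set includes: (0,0,0), (0,0,1), (0,0,2), (0,0,3), (0,0,4), (0,0,5), (0,0,6), (0,0,7), (0,0,8), (0,0,9), (0,0,10), (0,0,11) ...
Target (A=4, B=5, C=7) not in reachable set → no.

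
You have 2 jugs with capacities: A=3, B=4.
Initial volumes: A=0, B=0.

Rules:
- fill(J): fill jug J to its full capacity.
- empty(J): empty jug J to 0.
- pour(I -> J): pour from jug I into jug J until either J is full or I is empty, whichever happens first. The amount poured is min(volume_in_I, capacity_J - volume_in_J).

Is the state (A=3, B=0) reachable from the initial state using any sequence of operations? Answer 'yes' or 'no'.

BFS from (A=0, B=0):
  1. fill(A) -> (A=3 B=0)
Target reached → yes.

Answer: yes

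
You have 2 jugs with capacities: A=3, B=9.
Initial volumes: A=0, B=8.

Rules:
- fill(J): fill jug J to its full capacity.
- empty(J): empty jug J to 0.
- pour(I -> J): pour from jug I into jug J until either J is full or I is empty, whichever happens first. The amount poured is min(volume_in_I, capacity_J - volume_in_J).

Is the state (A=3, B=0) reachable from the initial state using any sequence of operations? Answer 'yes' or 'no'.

Answer: yes

Derivation:
BFS from (A=0, B=8):
  1. fill(A) -> (A=3 B=8)
  2. empty(B) -> (A=3 B=0)
Target reached → yes.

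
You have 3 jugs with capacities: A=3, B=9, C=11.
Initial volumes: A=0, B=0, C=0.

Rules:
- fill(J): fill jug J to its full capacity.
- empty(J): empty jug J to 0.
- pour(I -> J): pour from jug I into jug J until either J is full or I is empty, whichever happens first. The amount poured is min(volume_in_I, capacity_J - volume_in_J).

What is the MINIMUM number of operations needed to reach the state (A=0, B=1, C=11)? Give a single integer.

Answer: 4

Derivation:
BFS from (A=0, B=0, C=0). One shortest path:
  1. fill(A) -> (A=3 B=0 C=0)
  2. fill(B) -> (A=3 B=9 C=0)
  3. pour(A -> C) -> (A=0 B=9 C=3)
  4. pour(B -> C) -> (A=0 B=1 C=11)
Reached target in 4 moves.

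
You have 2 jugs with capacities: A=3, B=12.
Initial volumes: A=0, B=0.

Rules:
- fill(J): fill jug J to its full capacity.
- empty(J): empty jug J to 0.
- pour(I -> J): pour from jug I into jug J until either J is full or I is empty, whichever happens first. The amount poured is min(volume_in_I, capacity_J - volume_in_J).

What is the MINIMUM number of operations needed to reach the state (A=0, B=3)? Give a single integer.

Answer: 2

Derivation:
BFS from (A=0, B=0). One shortest path:
  1. fill(A) -> (A=3 B=0)
  2. pour(A -> B) -> (A=0 B=3)
Reached target in 2 moves.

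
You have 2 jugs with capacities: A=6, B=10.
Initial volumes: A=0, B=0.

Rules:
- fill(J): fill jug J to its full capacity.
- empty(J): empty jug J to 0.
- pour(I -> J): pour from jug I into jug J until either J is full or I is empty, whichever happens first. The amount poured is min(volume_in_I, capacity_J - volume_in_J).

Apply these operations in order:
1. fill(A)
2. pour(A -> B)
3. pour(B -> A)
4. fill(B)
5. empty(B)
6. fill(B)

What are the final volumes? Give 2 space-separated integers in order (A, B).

Answer: 6 10

Derivation:
Step 1: fill(A) -> (A=6 B=0)
Step 2: pour(A -> B) -> (A=0 B=6)
Step 3: pour(B -> A) -> (A=6 B=0)
Step 4: fill(B) -> (A=6 B=10)
Step 5: empty(B) -> (A=6 B=0)
Step 6: fill(B) -> (A=6 B=10)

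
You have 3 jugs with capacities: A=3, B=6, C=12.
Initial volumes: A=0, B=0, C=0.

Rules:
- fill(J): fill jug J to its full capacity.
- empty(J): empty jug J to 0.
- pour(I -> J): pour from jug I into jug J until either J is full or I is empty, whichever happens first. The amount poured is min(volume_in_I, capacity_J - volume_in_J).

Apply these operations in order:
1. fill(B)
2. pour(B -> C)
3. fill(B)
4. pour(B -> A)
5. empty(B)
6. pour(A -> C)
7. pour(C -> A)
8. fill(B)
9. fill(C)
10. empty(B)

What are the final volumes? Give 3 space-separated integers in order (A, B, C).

Step 1: fill(B) -> (A=0 B=6 C=0)
Step 2: pour(B -> C) -> (A=0 B=0 C=6)
Step 3: fill(B) -> (A=0 B=6 C=6)
Step 4: pour(B -> A) -> (A=3 B=3 C=6)
Step 5: empty(B) -> (A=3 B=0 C=6)
Step 6: pour(A -> C) -> (A=0 B=0 C=9)
Step 7: pour(C -> A) -> (A=3 B=0 C=6)
Step 8: fill(B) -> (A=3 B=6 C=6)
Step 9: fill(C) -> (A=3 B=6 C=12)
Step 10: empty(B) -> (A=3 B=0 C=12)

Answer: 3 0 12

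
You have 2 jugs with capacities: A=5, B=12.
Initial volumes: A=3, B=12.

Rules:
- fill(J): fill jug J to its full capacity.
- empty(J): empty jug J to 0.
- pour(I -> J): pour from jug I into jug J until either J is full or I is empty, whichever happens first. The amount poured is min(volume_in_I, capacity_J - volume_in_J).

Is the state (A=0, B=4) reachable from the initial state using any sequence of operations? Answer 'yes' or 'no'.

Answer: yes

Derivation:
BFS from (A=3, B=12):
  1. empty(A) -> (A=0 B=12)
  2. pour(B -> A) -> (A=5 B=7)
  3. empty(A) -> (A=0 B=7)
  4. pour(B -> A) -> (A=5 B=2)
  5. empty(A) -> (A=0 B=2)
  6. pour(B -> A) -> (A=2 B=0)
  7. fill(B) -> (A=2 B=12)
  8. pour(B -> A) -> (A=5 B=9)
  9. empty(A) -> (A=0 B=9)
  10. pour(B -> A) -> (A=5 B=4)
  11. empty(A) -> (A=0 B=4)
Target reached → yes.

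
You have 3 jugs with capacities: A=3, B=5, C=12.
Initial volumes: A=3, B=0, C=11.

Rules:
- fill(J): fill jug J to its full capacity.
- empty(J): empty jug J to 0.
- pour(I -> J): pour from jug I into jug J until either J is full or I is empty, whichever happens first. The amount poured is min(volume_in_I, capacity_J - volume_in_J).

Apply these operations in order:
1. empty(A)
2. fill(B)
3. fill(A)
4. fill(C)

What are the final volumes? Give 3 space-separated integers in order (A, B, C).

Answer: 3 5 12

Derivation:
Step 1: empty(A) -> (A=0 B=0 C=11)
Step 2: fill(B) -> (A=0 B=5 C=11)
Step 3: fill(A) -> (A=3 B=5 C=11)
Step 4: fill(C) -> (A=3 B=5 C=12)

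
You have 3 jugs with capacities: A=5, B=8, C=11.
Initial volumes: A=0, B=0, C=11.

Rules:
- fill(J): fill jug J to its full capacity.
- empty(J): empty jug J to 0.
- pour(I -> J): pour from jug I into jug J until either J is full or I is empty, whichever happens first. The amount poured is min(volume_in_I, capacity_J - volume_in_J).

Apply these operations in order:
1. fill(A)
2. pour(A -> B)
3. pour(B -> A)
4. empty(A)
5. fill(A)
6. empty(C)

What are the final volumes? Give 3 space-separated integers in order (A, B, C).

Step 1: fill(A) -> (A=5 B=0 C=11)
Step 2: pour(A -> B) -> (A=0 B=5 C=11)
Step 3: pour(B -> A) -> (A=5 B=0 C=11)
Step 4: empty(A) -> (A=0 B=0 C=11)
Step 5: fill(A) -> (A=5 B=0 C=11)
Step 6: empty(C) -> (A=5 B=0 C=0)

Answer: 5 0 0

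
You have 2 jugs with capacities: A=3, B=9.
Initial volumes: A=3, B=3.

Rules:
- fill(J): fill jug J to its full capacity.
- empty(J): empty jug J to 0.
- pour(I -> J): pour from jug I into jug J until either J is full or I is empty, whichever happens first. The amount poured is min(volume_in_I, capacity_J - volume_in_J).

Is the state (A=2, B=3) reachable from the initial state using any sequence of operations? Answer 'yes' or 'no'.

Answer: no

Derivation:
BFS explored all 8 reachable states.
Reachable set includes: (0,0), (0,3), (0,6), (0,9), (3,0), (3,3), (3,6), (3,9)
Target (A=2, B=3) not in reachable set → no.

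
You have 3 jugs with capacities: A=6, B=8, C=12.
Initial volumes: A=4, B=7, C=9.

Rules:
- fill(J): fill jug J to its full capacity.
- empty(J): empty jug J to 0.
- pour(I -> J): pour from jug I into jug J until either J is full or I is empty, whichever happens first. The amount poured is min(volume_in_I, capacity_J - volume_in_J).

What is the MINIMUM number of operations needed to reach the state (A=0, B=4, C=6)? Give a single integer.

Answer: 4

Derivation:
BFS from (A=4, B=7, C=9). One shortest path:
  1. fill(A) -> (A=6 B=7 C=9)
  2. pour(B -> C) -> (A=6 B=4 C=12)
  3. empty(C) -> (A=6 B=4 C=0)
  4. pour(A -> C) -> (A=0 B=4 C=6)
Reached target in 4 moves.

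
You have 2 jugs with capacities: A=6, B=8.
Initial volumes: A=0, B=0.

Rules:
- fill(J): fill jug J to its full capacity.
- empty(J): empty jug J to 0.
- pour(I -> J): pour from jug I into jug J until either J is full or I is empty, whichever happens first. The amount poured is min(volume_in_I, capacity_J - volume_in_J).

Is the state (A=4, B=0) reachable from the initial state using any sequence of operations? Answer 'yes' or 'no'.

BFS from (A=0, B=0):
  1. fill(A) -> (A=6 B=0)
  2. pour(A -> B) -> (A=0 B=6)
  3. fill(A) -> (A=6 B=6)
  4. pour(A -> B) -> (A=4 B=8)
  5. empty(B) -> (A=4 B=0)
Target reached → yes.

Answer: yes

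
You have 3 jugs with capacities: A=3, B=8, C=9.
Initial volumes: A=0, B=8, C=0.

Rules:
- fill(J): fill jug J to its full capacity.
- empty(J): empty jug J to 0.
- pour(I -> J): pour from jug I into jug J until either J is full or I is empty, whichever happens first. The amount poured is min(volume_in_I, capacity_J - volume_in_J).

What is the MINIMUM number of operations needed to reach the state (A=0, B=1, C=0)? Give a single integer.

Answer: 5

Derivation:
BFS from (A=0, B=8, C=0). One shortest path:
  1. empty(B) -> (A=0 B=0 C=0)
  2. fill(C) -> (A=0 B=0 C=9)
  3. pour(C -> B) -> (A=0 B=8 C=1)
  4. empty(B) -> (A=0 B=0 C=1)
  5. pour(C -> B) -> (A=0 B=1 C=0)
Reached target in 5 moves.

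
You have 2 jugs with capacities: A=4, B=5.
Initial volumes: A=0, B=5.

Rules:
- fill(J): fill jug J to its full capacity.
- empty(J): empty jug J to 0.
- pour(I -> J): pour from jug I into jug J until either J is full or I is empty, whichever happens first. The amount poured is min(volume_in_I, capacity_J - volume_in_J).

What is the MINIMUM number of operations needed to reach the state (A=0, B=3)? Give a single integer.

BFS from (A=0, B=5). One shortest path:
  1. fill(A) -> (A=4 B=5)
  2. empty(B) -> (A=4 B=0)
  3. pour(A -> B) -> (A=0 B=4)
  4. fill(A) -> (A=4 B=4)
  5. pour(A -> B) -> (A=3 B=5)
  6. empty(B) -> (A=3 B=0)
  7. pour(A -> B) -> (A=0 B=3)
Reached target in 7 moves.

Answer: 7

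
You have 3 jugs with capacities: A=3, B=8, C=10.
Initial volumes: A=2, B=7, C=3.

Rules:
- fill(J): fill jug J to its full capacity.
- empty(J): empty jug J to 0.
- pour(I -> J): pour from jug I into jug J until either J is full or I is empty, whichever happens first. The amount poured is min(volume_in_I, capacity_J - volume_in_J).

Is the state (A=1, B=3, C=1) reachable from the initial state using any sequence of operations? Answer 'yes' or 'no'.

Answer: no

Derivation:
BFS explored all 271 reachable states.
Reachable set includes: (0,0,0), (0,0,1), (0,0,2), (0,0,3), (0,0,4), (0,0,5), (0,0,6), (0,0,7), (0,0,8), (0,0,9), (0,0,10), (0,1,0) ...
Target (A=1, B=3, C=1) not in reachable set → no.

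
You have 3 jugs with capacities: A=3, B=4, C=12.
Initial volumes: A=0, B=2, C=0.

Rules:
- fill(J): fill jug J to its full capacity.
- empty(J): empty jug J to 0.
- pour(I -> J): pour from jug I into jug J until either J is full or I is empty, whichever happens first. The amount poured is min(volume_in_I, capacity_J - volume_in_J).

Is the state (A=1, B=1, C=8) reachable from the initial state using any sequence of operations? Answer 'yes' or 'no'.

Answer: no

Derivation:
BFS explored all 194 reachable states.
Reachable set includes: (0,0,0), (0,0,1), (0,0,2), (0,0,3), (0,0,4), (0,0,5), (0,0,6), (0,0,7), (0,0,8), (0,0,9), (0,0,10), (0,0,11) ...
Target (A=1, B=1, C=8) not in reachable set → no.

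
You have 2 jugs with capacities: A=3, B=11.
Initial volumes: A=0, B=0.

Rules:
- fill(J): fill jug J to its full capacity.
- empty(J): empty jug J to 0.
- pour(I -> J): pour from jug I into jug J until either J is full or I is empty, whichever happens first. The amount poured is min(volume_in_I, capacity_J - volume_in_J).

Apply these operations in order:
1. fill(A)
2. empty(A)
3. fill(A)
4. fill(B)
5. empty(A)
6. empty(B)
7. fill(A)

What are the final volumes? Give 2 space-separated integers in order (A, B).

Answer: 3 0

Derivation:
Step 1: fill(A) -> (A=3 B=0)
Step 2: empty(A) -> (A=0 B=0)
Step 3: fill(A) -> (A=3 B=0)
Step 4: fill(B) -> (A=3 B=11)
Step 5: empty(A) -> (A=0 B=11)
Step 6: empty(B) -> (A=0 B=0)
Step 7: fill(A) -> (A=3 B=0)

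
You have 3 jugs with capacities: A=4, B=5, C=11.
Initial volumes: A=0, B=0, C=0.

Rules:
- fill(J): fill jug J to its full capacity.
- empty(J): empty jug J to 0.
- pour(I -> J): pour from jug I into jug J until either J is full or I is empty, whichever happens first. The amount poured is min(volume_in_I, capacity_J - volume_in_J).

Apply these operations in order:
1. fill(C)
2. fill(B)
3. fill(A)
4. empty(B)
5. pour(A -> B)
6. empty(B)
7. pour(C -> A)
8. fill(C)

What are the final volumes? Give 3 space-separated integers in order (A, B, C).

Step 1: fill(C) -> (A=0 B=0 C=11)
Step 2: fill(B) -> (A=0 B=5 C=11)
Step 3: fill(A) -> (A=4 B=5 C=11)
Step 4: empty(B) -> (A=4 B=0 C=11)
Step 5: pour(A -> B) -> (A=0 B=4 C=11)
Step 6: empty(B) -> (A=0 B=0 C=11)
Step 7: pour(C -> A) -> (A=4 B=0 C=7)
Step 8: fill(C) -> (A=4 B=0 C=11)

Answer: 4 0 11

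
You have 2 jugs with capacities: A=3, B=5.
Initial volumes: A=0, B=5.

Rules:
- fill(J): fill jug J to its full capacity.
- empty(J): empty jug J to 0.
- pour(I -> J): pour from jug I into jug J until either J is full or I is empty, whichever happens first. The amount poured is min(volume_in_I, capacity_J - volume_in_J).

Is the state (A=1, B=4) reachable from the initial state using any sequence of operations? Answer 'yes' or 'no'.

Answer: no

Derivation:
BFS explored all 16 reachable states.
Reachable set includes: (0,0), (0,1), (0,2), (0,3), (0,4), (0,5), (1,0), (1,5), (2,0), (2,5), (3,0), (3,1) ...
Target (A=1, B=4) not in reachable set → no.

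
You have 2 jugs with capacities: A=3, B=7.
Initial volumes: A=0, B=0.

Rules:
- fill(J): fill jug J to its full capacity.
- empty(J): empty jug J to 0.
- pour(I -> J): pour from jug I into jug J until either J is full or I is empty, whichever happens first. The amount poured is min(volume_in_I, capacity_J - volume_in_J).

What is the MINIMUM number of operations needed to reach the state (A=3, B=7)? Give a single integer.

BFS from (A=0, B=0). One shortest path:
  1. fill(A) -> (A=3 B=0)
  2. fill(B) -> (A=3 B=7)
Reached target in 2 moves.

Answer: 2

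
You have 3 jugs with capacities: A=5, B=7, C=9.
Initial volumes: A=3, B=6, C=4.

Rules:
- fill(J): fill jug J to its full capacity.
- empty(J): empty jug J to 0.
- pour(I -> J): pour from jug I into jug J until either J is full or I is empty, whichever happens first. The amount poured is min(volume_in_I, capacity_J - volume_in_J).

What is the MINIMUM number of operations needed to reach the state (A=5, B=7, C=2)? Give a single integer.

Answer: 2

Derivation:
BFS from (A=3, B=6, C=4). One shortest path:
  1. fill(B) -> (A=3 B=7 C=4)
  2. pour(C -> A) -> (A=5 B=7 C=2)
Reached target in 2 moves.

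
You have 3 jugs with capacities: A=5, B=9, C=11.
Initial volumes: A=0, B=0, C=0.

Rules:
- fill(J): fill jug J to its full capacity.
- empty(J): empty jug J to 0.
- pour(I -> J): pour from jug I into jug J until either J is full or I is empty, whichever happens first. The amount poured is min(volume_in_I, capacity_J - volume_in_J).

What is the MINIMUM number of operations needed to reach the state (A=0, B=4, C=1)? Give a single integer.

Answer: 7

Derivation:
BFS from (A=0, B=0, C=0). One shortest path:
  1. fill(A) -> (A=5 B=0 C=0)
  2. pour(A -> B) -> (A=0 B=5 C=0)
  3. fill(A) -> (A=5 B=5 C=0)
  4. pour(A -> B) -> (A=1 B=9 C=0)
  5. pour(A -> C) -> (A=0 B=9 C=1)
  6. pour(B -> A) -> (A=5 B=4 C=1)
  7. empty(A) -> (A=0 B=4 C=1)
Reached target in 7 moves.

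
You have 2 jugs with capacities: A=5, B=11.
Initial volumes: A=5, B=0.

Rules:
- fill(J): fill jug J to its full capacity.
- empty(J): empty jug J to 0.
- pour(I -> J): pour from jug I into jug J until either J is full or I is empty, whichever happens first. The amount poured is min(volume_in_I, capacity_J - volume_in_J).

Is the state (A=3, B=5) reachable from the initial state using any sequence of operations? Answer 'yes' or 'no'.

Answer: no

Derivation:
BFS explored all 32 reachable states.
Reachable set includes: (0,0), (0,1), (0,2), (0,3), (0,4), (0,5), (0,6), (0,7), (0,8), (0,9), (0,10), (0,11) ...
Target (A=3, B=5) not in reachable set → no.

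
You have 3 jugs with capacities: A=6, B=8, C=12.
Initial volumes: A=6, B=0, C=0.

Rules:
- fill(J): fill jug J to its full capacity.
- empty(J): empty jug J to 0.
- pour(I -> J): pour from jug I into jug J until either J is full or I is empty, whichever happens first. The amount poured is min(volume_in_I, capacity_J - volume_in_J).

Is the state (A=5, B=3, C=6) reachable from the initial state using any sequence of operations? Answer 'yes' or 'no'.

Answer: no

Derivation:
BFS explored all 110 reachable states.
Reachable set includes: (0,0,0), (0,0,2), (0,0,4), (0,0,6), (0,0,8), (0,0,10), (0,0,12), (0,2,0), (0,2,2), (0,2,4), (0,2,6), (0,2,8) ...
Target (A=5, B=3, C=6) not in reachable set → no.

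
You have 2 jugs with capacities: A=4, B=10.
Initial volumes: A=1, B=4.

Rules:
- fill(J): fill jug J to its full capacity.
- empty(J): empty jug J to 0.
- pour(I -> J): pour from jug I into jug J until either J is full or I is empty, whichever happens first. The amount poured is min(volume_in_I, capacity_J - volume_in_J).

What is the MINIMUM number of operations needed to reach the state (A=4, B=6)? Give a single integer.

BFS from (A=1, B=4). One shortest path:
  1. empty(A) -> (A=0 B=4)
  2. fill(B) -> (A=0 B=10)
  3. pour(B -> A) -> (A=4 B=6)
Reached target in 3 moves.

Answer: 3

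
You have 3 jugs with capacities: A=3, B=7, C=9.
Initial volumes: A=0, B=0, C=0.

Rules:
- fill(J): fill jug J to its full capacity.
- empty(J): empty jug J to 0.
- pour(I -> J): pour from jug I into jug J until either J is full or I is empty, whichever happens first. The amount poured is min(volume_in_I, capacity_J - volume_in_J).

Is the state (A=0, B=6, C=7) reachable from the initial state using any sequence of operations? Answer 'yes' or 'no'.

BFS from (A=0, B=0, C=0):
  1. fill(A) -> (A=3 B=0 C=0)
  2. fill(B) -> (A=3 B=7 C=0)
  3. pour(B -> C) -> (A=3 B=0 C=7)
  4. pour(A -> B) -> (A=0 B=3 C=7)
  5. fill(A) -> (A=3 B=3 C=7)
  6. pour(A -> B) -> (A=0 B=6 C=7)
Target reached → yes.

Answer: yes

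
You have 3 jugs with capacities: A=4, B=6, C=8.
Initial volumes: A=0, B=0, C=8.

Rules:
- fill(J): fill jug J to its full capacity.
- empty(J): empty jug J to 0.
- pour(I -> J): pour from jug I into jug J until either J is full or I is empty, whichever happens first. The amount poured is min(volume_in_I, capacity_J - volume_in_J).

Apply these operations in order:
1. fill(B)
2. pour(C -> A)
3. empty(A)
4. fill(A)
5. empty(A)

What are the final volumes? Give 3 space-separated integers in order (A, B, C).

Step 1: fill(B) -> (A=0 B=6 C=8)
Step 2: pour(C -> A) -> (A=4 B=6 C=4)
Step 3: empty(A) -> (A=0 B=6 C=4)
Step 4: fill(A) -> (A=4 B=6 C=4)
Step 5: empty(A) -> (A=0 B=6 C=4)

Answer: 0 6 4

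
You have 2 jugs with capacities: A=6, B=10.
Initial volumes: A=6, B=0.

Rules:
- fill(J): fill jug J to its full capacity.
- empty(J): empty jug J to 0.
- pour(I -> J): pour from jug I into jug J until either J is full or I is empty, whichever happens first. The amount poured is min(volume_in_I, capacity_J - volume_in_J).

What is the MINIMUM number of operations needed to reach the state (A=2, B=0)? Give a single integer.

Answer: 4

Derivation:
BFS from (A=6, B=0). One shortest path:
  1. pour(A -> B) -> (A=0 B=6)
  2. fill(A) -> (A=6 B=6)
  3. pour(A -> B) -> (A=2 B=10)
  4. empty(B) -> (A=2 B=0)
Reached target in 4 moves.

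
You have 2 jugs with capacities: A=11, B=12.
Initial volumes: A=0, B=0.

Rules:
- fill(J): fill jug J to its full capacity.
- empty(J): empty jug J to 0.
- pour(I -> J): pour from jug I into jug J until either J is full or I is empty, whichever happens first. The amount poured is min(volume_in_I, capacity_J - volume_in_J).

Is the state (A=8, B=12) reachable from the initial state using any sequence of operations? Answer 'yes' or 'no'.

Answer: yes

Derivation:
BFS from (A=0, B=0):
  1. fill(A) -> (A=11 B=0)
  2. pour(A -> B) -> (A=0 B=11)
  3. fill(A) -> (A=11 B=11)
  4. pour(A -> B) -> (A=10 B=12)
  5. empty(B) -> (A=10 B=0)
  6. pour(A -> B) -> (A=0 B=10)
  7. fill(A) -> (A=11 B=10)
  8. pour(A -> B) -> (A=9 B=12)
  9. empty(B) -> (A=9 B=0)
  10. pour(A -> B) -> (A=0 B=9)
  11. fill(A) -> (A=11 B=9)
  12. pour(A -> B) -> (A=8 B=12)
Target reached → yes.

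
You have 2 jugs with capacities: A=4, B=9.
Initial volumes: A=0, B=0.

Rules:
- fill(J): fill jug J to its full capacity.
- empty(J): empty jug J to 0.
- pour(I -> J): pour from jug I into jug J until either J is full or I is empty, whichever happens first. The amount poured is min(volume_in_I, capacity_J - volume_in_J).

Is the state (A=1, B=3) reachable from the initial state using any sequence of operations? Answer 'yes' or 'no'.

BFS explored all 26 reachable states.
Reachable set includes: (0,0), (0,1), (0,2), (0,3), (0,4), (0,5), (0,6), (0,7), (0,8), (0,9), (1,0), (1,9) ...
Target (A=1, B=3) not in reachable set → no.

Answer: no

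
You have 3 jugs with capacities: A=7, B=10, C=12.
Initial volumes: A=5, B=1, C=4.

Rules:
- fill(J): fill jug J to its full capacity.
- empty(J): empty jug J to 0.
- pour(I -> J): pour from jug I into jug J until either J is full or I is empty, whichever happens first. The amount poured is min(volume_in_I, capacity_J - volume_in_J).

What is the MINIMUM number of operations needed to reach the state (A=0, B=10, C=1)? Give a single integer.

Answer: 4

Derivation:
BFS from (A=5, B=1, C=4). One shortest path:
  1. fill(A) -> (A=7 B=1 C=4)
  2. empty(B) -> (A=7 B=0 C=4)
  3. pour(A -> B) -> (A=0 B=7 C=4)
  4. pour(C -> B) -> (A=0 B=10 C=1)
Reached target in 4 moves.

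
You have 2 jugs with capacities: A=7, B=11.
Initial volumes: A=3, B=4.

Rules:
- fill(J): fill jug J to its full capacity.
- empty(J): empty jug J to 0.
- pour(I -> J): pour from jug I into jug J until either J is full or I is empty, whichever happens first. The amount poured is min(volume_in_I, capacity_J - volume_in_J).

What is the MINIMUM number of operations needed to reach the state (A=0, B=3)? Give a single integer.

Answer: 2

Derivation:
BFS from (A=3, B=4). One shortest path:
  1. empty(B) -> (A=3 B=0)
  2. pour(A -> B) -> (A=0 B=3)
Reached target in 2 moves.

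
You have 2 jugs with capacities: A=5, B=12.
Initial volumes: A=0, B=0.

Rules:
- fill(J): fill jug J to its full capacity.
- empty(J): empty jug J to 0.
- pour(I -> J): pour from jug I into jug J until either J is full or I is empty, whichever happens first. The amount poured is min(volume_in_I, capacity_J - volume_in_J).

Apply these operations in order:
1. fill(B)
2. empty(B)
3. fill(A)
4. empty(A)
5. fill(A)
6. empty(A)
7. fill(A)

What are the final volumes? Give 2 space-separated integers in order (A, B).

Answer: 5 0

Derivation:
Step 1: fill(B) -> (A=0 B=12)
Step 2: empty(B) -> (A=0 B=0)
Step 3: fill(A) -> (A=5 B=0)
Step 4: empty(A) -> (A=0 B=0)
Step 5: fill(A) -> (A=5 B=0)
Step 6: empty(A) -> (A=0 B=0)
Step 7: fill(A) -> (A=5 B=0)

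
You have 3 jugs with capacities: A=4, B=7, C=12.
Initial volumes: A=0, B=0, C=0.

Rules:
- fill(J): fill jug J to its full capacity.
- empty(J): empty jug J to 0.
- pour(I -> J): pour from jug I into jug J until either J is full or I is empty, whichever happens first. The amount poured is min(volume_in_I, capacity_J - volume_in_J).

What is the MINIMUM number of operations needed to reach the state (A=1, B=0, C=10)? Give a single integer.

Answer: 7

Derivation:
BFS from (A=0, B=0, C=0). One shortest path:
  1. fill(A) -> (A=4 B=0 C=0)
  2. fill(B) -> (A=4 B=7 C=0)
  3. pour(B -> C) -> (A=4 B=0 C=7)
  4. pour(A -> B) -> (A=0 B=4 C=7)
  5. pour(C -> A) -> (A=4 B=4 C=3)
  6. pour(A -> B) -> (A=1 B=7 C=3)
  7. pour(B -> C) -> (A=1 B=0 C=10)
Reached target in 7 moves.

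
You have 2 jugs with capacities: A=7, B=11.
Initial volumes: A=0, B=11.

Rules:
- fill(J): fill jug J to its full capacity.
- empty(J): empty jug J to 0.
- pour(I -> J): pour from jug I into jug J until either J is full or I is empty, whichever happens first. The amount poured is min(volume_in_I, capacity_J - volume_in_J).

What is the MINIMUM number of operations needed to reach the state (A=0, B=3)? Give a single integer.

Answer: 7

Derivation:
BFS from (A=0, B=11). One shortest path:
  1. fill(A) -> (A=7 B=11)
  2. empty(B) -> (A=7 B=0)
  3. pour(A -> B) -> (A=0 B=7)
  4. fill(A) -> (A=7 B=7)
  5. pour(A -> B) -> (A=3 B=11)
  6. empty(B) -> (A=3 B=0)
  7. pour(A -> B) -> (A=0 B=3)
Reached target in 7 moves.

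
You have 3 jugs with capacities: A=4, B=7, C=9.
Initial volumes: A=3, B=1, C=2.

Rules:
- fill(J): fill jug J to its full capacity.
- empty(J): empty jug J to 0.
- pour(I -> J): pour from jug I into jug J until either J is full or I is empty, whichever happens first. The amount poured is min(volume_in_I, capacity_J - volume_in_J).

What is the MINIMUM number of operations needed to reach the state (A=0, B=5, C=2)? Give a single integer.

Answer: 2

Derivation:
BFS from (A=3, B=1, C=2). One shortest path:
  1. fill(A) -> (A=4 B=1 C=2)
  2. pour(A -> B) -> (A=0 B=5 C=2)
Reached target in 2 moves.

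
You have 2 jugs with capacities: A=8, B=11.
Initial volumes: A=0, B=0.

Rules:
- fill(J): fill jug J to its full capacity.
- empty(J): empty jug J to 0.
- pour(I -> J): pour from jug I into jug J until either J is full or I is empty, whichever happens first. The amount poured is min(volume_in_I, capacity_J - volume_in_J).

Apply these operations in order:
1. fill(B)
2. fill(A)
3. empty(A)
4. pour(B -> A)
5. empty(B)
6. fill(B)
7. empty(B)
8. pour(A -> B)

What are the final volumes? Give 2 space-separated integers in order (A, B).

Step 1: fill(B) -> (A=0 B=11)
Step 2: fill(A) -> (A=8 B=11)
Step 3: empty(A) -> (A=0 B=11)
Step 4: pour(B -> A) -> (A=8 B=3)
Step 5: empty(B) -> (A=8 B=0)
Step 6: fill(B) -> (A=8 B=11)
Step 7: empty(B) -> (A=8 B=0)
Step 8: pour(A -> B) -> (A=0 B=8)

Answer: 0 8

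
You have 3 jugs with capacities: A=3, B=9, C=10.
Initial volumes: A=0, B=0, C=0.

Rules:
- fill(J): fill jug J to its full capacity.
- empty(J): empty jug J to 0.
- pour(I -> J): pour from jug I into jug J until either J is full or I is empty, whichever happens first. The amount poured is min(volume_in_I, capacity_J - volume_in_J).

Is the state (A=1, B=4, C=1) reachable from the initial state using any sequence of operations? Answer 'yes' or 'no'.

BFS explored all 296 reachable states.
Reachable set includes: (0,0,0), (0,0,1), (0,0,2), (0,0,3), (0,0,4), (0,0,5), (0,0,6), (0,0,7), (0,0,8), (0,0,9), (0,0,10), (0,1,0) ...
Target (A=1, B=4, C=1) not in reachable set → no.

Answer: no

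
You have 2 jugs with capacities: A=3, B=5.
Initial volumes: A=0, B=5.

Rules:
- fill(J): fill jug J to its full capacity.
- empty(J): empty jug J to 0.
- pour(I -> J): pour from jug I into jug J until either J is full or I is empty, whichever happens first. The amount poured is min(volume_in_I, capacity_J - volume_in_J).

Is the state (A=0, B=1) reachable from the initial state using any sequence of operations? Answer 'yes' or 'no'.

Answer: yes

Derivation:
BFS from (A=0, B=5):
  1. fill(A) -> (A=3 B=5)
  2. empty(B) -> (A=3 B=0)
  3. pour(A -> B) -> (A=0 B=3)
  4. fill(A) -> (A=3 B=3)
  5. pour(A -> B) -> (A=1 B=5)
  6. empty(B) -> (A=1 B=0)
  7. pour(A -> B) -> (A=0 B=1)
Target reached → yes.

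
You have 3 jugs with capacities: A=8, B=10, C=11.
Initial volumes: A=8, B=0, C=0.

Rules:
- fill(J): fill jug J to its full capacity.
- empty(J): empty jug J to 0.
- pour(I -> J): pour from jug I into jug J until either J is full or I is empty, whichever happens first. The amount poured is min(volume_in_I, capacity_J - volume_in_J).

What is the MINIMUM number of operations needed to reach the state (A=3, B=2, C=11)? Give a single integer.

Answer: 6

Derivation:
BFS from (A=8, B=0, C=0). One shortest path:
  1. pour(A -> B) -> (A=0 B=8 C=0)
  2. fill(A) -> (A=8 B=8 C=0)
  3. pour(A -> B) -> (A=6 B=10 C=0)
  4. pour(A -> C) -> (A=0 B=10 C=6)
  5. pour(B -> A) -> (A=8 B=2 C=6)
  6. pour(A -> C) -> (A=3 B=2 C=11)
Reached target in 6 moves.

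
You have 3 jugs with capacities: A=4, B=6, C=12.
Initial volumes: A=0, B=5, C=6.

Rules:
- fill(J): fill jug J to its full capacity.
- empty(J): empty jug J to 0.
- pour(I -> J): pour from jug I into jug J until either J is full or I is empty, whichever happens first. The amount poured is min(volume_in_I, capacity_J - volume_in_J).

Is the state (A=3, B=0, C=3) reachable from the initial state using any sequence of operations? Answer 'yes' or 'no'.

BFS explored all 218 reachable states.
Reachable set includes: (0,0,0), (0,0,1), (0,0,2), (0,0,3), (0,0,4), (0,0,5), (0,0,6), (0,0,7), (0,0,8), (0,0,9), (0,0,10), (0,0,11) ...
Target (A=3, B=0, C=3) not in reachable set → no.

Answer: no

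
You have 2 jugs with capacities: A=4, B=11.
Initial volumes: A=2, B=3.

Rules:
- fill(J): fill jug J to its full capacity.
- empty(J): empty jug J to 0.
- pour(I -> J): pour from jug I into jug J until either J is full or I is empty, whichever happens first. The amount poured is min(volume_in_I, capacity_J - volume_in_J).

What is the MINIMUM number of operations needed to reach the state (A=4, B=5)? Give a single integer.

Answer: 2

Derivation:
BFS from (A=2, B=3). One shortest path:
  1. pour(A -> B) -> (A=0 B=5)
  2. fill(A) -> (A=4 B=5)
Reached target in 2 moves.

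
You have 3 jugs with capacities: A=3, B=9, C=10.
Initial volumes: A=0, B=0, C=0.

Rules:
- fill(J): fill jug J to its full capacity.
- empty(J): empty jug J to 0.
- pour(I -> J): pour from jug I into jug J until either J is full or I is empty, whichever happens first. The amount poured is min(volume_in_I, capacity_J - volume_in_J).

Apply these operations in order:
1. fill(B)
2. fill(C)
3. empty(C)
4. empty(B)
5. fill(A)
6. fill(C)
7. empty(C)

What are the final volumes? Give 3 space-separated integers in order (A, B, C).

Step 1: fill(B) -> (A=0 B=9 C=0)
Step 2: fill(C) -> (A=0 B=9 C=10)
Step 3: empty(C) -> (A=0 B=9 C=0)
Step 4: empty(B) -> (A=0 B=0 C=0)
Step 5: fill(A) -> (A=3 B=0 C=0)
Step 6: fill(C) -> (A=3 B=0 C=10)
Step 7: empty(C) -> (A=3 B=0 C=0)

Answer: 3 0 0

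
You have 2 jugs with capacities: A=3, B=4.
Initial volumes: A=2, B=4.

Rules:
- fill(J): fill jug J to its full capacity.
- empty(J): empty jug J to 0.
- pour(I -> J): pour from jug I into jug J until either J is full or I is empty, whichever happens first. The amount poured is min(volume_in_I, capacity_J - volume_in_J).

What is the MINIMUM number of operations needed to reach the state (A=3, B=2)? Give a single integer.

BFS from (A=2, B=4). One shortest path:
  1. empty(B) -> (A=2 B=0)
  2. pour(A -> B) -> (A=0 B=2)
  3. fill(A) -> (A=3 B=2)
Reached target in 3 moves.

Answer: 3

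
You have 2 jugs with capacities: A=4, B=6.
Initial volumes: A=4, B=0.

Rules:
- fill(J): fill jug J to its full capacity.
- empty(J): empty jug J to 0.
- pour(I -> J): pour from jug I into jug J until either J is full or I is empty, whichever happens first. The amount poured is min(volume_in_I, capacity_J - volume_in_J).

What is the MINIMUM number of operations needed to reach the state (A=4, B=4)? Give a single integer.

Answer: 2

Derivation:
BFS from (A=4, B=0). One shortest path:
  1. pour(A -> B) -> (A=0 B=4)
  2. fill(A) -> (A=4 B=4)
Reached target in 2 moves.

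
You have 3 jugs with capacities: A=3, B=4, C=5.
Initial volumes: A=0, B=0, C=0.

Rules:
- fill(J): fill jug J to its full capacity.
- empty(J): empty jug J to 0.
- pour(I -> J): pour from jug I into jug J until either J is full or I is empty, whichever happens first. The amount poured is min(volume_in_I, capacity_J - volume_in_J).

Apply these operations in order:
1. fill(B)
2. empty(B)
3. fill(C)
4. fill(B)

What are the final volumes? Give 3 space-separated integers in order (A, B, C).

Answer: 0 4 5

Derivation:
Step 1: fill(B) -> (A=0 B=4 C=0)
Step 2: empty(B) -> (A=0 B=0 C=0)
Step 3: fill(C) -> (A=0 B=0 C=5)
Step 4: fill(B) -> (A=0 B=4 C=5)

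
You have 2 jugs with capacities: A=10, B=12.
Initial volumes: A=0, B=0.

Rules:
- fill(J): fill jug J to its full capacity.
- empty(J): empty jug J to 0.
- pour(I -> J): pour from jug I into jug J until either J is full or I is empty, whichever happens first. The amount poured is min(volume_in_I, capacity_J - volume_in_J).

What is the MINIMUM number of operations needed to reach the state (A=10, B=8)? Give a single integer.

Answer: 7

Derivation:
BFS from (A=0, B=0). One shortest path:
  1. fill(A) -> (A=10 B=0)
  2. pour(A -> B) -> (A=0 B=10)
  3. fill(A) -> (A=10 B=10)
  4. pour(A -> B) -> (A=8 B=12)
  5. empty(B) -> (A=8 B=0)
  6. pour(A -> B) -> (A=0 B=8)
  7. fill(A) -> (A=10 B=8)
Reached target in 7 moves.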